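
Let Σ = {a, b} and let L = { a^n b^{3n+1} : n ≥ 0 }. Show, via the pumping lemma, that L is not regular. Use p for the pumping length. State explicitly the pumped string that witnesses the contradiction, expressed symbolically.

a^{p+k} b^{3p+1}

Suppose for contradiction that L is regular, and let p be the pumping length.
Let w = a^p b^{3p+1} ∈ L; note |w| = 4p+1 ≥ p.
Write w = xyz as guaranteed by the lemma, with |xy| ≤ p and |y| ≥ 1.
The first p characters of w are a's, so xy (and hence y) consists only of a's. Write y = a^k, 1 ≤ k ≤ p.
Pump with i = 2: xy^2z = a^{p+k} b^{3p+1}. For this to lie in L we would need 3p+1 = 3(p+k)+1, which forces k = 0. But k ≥ 1, so xy^2z ∉ L.
Contradiction. Therefore L is not regular.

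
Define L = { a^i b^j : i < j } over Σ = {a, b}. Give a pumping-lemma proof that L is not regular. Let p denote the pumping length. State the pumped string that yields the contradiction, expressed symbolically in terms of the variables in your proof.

a^{p+k} b^{p+1}

Suppose for contradiction that L is regular, and let p be the pumping length.
Choose w = a^p b^{p+1} ∈ L, with |w| = 2p+1 ≥ p.
Write w = xyz as guaranteed by the lemma, with |xy| ≤ p and |y| > 0.
Since the first p symbols of w are all a's and |xy| ≤ p, y lies entirely in the leading a-block: y = a^k for some k with 1 ≤ k ≤ p.
Consider xy^2z = a^{p+k} b^{p+1}. Since k ≥ 1, the a-count p+k is at least p+1, so i < j fails; thus xy^2z ∉ L.
This contradicts the pumping lemma, so L is not regular.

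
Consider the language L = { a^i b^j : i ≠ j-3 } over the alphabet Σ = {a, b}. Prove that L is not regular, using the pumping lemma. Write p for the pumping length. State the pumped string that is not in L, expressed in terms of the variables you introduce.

Toward a contradiction, assume L is regular with pumping length p.
Choose w = a^p b^{p+p!+3}. Since p ≠ (p+p!+3)-3 = p+p!, w ∈ L; and |w| ≥ p.
Write w = xyz as guaranteed by the lemma, with |xy| ≤ p and y is nonempty.
Because |xy| ≤ p and w begins with p copies of a, we have y = a^k with 1 ≤ k ≤ p.
Since 1 ≤ k ≤ p, k divides p!; set t = 1 + p!/k. Then xy^t z has p + (p!/k)·k = p + p! copies of a. Now the a-count is p+p! and (b-count)-3 = (p+p!+3)-3 = p+p!, so i ≠ j-3 fails. So xy^t z = a^{p+p!} b^{p+p!+3} ∉ L.
Contradiction. Therefore L is not regular.

a^{p+p!} b^{p+p!+3}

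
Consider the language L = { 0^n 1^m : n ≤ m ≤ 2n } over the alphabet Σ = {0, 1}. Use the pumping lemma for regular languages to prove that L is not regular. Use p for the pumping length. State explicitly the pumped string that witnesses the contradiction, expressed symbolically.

0^{p+k} 1^p

Toward a contradiction, assume L is regular with pumping length p.
Take w = 0^p 1^p ∈ L (since p ≤ p ≤ 2p), with |w| = 2p ≥ p.
Write w = xyz as guaranteed by the lemma, with |xy| ≤ p and y is nonempty.
Since the first p symbols of w are all 0's and |xy| ≤ p, y lies entirely in the leading 0-block: y = 0^k for some k with 1 ≤ k ≤ p.
Pump with i = 2: xy^2z = 0^{p+k} 1^p. Now n = p+k > p = m, so the condition n ≤ m fails. Thus xy^2z ∉ L.
Contradiction. Therefore L is not regular.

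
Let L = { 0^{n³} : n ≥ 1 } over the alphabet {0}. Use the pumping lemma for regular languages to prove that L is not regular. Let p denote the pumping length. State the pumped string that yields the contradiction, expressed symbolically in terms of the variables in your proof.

0^{p³+k}

Assume L is regular. Let p be the pumping length given by the pumping lemma.
Take w = 0^{p³} ∈ L with |w| = p³ ≥ p.
By the pumping lemma, w = xyz with |xy| ≤ p and y is nonempty.
Then y = 0^k for some k with 1 ≤ k ≤ p.
Pump with i = 2: xy^2z = 0^{p³+k}. Since 1 ≤ k ≤ p, p³ < p³+k ≤ p³+p < p³+3p²+3p+1 = (p+1)³, so p³+k is not a perfect cube. So xy^2z ∉ L.
This is a contradiction; hence L is not regular.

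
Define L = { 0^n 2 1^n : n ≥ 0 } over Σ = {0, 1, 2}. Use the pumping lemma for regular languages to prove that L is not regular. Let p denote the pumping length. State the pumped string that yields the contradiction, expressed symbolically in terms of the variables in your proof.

Suppose for contradiction that L is regular, and let p be the pumping length.
Take w = 0^p 2 1^p ∈ L with |w| = 2p+1 ≥ p.
Write w = xyz as guaranteed by the lemma, with |xy| ≤ p and |y| > 0.
Since the first p symbols of w are all 0's and |xy| ≤ p, y lies entirely in the leading 0-block: y = 0^k for some k with 1 ≤ k ≤ p.
Pump with i = 2: xy^2z = 0^{p+k} 2 1^p, which would require p+k = p. But k ≥ 1, so xy^2z ∉ L.
Contradiction. Therefore L is not regular.

0^{p+k} 2 1^p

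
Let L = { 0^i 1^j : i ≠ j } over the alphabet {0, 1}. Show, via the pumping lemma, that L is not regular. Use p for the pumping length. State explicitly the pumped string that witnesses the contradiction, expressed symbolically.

0^{p+p!} 1^{p+p!}

Suppose for contradiction that L is regular, and let p be the pumping length.
Choose w = 0^p 1^{p+p!}. Since p ≠ p+p!, w ∈ L; and |w| ≥ p.
By the pumping lemma, w = xyz with |xy| ≤ p and y is nonempty.
Because |xy| ≤ p and w begins with p copies of 0, we have y = 0^k with 1 ≤ k ≤ p.
Since 1 ≤ k ≤ p, k divides p!; set t = 1 + p!/k. Then xy^t z has p + (p!/k)·k = p + p! copies of 0. Now the 0-count equals the 1-count, so i ≠ j fails. So xy^t z = 0^{p+p!} 1^{p+p!} ∉ L.
This is a contradiction; hence L is not regular.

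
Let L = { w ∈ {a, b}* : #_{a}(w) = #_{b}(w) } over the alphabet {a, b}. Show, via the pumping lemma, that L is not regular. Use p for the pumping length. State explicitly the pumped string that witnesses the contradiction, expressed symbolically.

a^{p+k} b^p

Suppose for contradiction that L is regular, and let p be the pumping length.
Choose w = a^p b^p ∈ L with |w| = 2p ≥ p.
The pumping lemma gives a decomposition w = xyz where |xy| ≤ p and |y| ≥ 1.
Since the first p symbols of w are all a's and |xy| ≤ p, y lies entirely in the leading a-block: y = a^k for some k with 1 ≤ k ≤ p.
Pump with i = 2: xy^2z = a^{p+k} b^p has p+k occurrences of a but only p of b. Since k ≥ 1 the counts differ, so xy^2z ∉ L.
This is a contradiction; hence L is not regular.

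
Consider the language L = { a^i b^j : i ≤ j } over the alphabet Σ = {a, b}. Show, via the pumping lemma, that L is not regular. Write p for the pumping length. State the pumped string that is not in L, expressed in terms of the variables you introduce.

Toward a contradiction, assume L is regular with pumping length p.
Choose w = a^p b^p ∈ L, with |w| = 2p ≥ p.
By the pumping lemma, w = xyz with |xy| ≤ p and |y| > 0.
Because |xy| ≤ p and w begins with p copies of a, we have y = a^k with 1 ≤ k ≤ p.
Consider xy^2z = a^{p+k} b^p. Since k ≥ 1, the a-count p+k exceeds the b-count p, so i ≤ j fails; thus xy^2z ∉ L.
This contradicts the pumping lemma, so L is not regular.

a^{p+k} b^p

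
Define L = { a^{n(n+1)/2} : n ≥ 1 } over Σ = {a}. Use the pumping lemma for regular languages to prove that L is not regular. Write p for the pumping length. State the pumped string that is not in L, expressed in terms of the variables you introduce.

a^{p(p+1)/2+k}

Assume L is regular; let p be its pumping constant.
Take w = a^{p(p+1)/2} ∈ L with |w| = p(p+1)/2 ≥ p.
The pumping lemma gives a decomposition w = xyz where |xy| ≤ p and |y| ≥ 1.
Then y = a^k for some k with 1 ≤ k ≤ p.
Pump with i = 2: xy^2z = a^{p(p+1)/2+k}. Since 1 ≤ k ≤ p, p(p+1)/2 < p(p+1)/2+k ≤ p(p+1)/2+p < (p+1)(p+2)/2, so p(p+1)/2+k is strictly between consecutive triangular numbers. So xy^2z ∉ L.
Contradiction. Therefore L is not regular.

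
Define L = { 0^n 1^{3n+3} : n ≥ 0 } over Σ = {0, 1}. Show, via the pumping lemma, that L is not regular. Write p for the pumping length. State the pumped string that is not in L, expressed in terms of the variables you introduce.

Toward a contradiction, assume L is regular with pumping length p.
Take w = 0^p 1^{3p+3}. Then w ∈ L and |w| = 4p+3 ≥ p.
Write w = xyz as guaranteed by the lemma, with |xy| ≤ p and |y| ≥ 1.
Because |xy| ≤ p and w begins with p copies of 0, we have y = 0^k with 1 ≤ k ≤ p.
Pump with i = 2: xy^2z = 0^{p+k} 1^{3p+3}. For this to lie in L we would need 3p+3 = 3(p+k)+3, which forces k = 0. But k ≥ 1, so xy^2z ∉ L.
This is a contradiction; hence L is not regular.

0^{p+k} 1^{3p+3}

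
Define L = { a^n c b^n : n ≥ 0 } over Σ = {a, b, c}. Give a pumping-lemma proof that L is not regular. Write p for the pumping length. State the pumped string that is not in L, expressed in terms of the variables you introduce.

a^{p+k} c b^p

Suppose for contradiction that L is regular, and let p be the pumping length.
Take w = a^p c b^p ∈ L with |w| = 2p+1 ≥ p.
By the pumping lemma, w = xyz with |xy| ≤ p and y is nonempty.
Since the first p symbols of w are all a's and |xy| ≤ p, y lies entirely in the leading a-block: y = a^k for some k with 1 ≤ k ≤ p.
Pump with i = 2: xy^2z = a^{p+k} c b^p, which would require p+k = p. But k ≥ 1, so xy^2z ∉ L.
Contradiction. Therefore L is not regular.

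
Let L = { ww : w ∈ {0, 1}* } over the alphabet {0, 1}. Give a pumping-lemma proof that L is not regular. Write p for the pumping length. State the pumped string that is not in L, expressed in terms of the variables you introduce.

0^{p+k} 1^p 0^p 1^p

Assume L is regular. Let p be the pumping length given by the pumping lemma.
Take w = 0^p 1^p 0^p 1^p = uu where u = 0^p1^p; then w ∈ L and |w| = 4p ≥ p.
By the pumping lemma, w = xyz with |xy| ≤ p and |y| > 0.
The first p characters of w are 0's, so xy (and hence y) consists only of 0's. Write y = 0^k, 1 ≤ k ≤ p.
Pump with i = 2: xy^2z = 0^{p+k} 1^p 0^p 1^p, of length 4p+k. Suppose this equals vv. The string starts with 0 and ends with 1, so v does too; thus the boundary between the two copies of v is a 1→0 transition. There is exactly one such transition, at position 2p+k, so |v| = 2p+k and |vv| = 4p+2k ≠ 4p+k since k ≥ 1. So xy^2z ∉ L.
Contradiction. Therefore L is not regular.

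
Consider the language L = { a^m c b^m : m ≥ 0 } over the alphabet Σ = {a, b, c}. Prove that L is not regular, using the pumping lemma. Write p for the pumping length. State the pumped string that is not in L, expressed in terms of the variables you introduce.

a^{p+k} c b^p

Suppose for contradiction that L is regular, and let p be the pumping length.
Take w = a^p c b^p ∈ L with |w| = 2p+1 ≥ p.
The pumping lemma gives a decomposition w = xyz where |xy| ≤ p and |y| > 0.
The first p characters of w are a's, so xy (and hence y) consists only of a's. Write y = a^k, 1 ≤ k ≤ p.
Pump with i = 2: xy^2z = a^{p+k} c b^p, which would require p+k = p. But k ≥ 1, so xy^2z ∉ L.
This contradicts the pumping lemma, so L is not regular.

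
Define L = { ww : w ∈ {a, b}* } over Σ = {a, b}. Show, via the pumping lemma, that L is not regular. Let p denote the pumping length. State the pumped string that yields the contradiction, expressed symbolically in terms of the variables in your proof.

a^{p+k} b^p a^p b^p

Assume L is regular; let p be its pumping constant.
Take w = a^p b^p a^p b^p = uu where u = a^pb^p; then w ∈ L and |w| = 4p ≥ p.
By the pumping lemma, w = xyz with |xy| ≤ p and |y| ≥ 1.
Because |xy| ≤ p and w begins with p copies of a, we have y = a^k with 1 ≤ k ≤ p.
Pump with i = 2: xy^2z = a^{p+k} b^p a^p b^p, of length 4p+k. Suppose this equals vv. The string starts with a and ends with b, so v does too; thus the boundary between the two copies of v is a b→a transition. There is exactly one such transition, at position 2p+k, so |v| = 2p+k and |vv| = 4p+2k ≠ 4p+k since k ≥ 1. So xy^2z ∉ L.
Contradiction. Therefore L is not regular.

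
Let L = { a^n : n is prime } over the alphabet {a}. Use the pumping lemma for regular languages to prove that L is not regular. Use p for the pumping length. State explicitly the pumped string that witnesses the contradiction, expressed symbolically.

Assume L is regular. Let p be the pumping length given by the pumping lemma.
Let q be a prime with q ≥ p+2 (infinitely many primes exist), and take w = a^q ∈ L with |w| = q ≥ p.
Write w = xyz as guaranteed by the lemma, with |xy| ≤ p and y is nonempty.
Then y = a^k for some k with 1 ≤ k ≤ p.
Since 1 ≤ k ≤ p, |xz| = q-k. Pump with i = q+1: |xy^{q+1}z| = (q-k)+(q+1)k = q+qk = q(1+k), which is composite (both factors ≥ 2). So xy^{q+1}z = a^{q(1+k)} ∉ L.
This contradicts the pumping lemma, so L is not regular.

a^{q(1+k)}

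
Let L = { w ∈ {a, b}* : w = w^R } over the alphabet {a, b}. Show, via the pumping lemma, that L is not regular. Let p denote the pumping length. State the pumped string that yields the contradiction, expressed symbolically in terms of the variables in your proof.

a^{p+k} b a^p

Toward a contradiction, assume L is regular with pumping length p.
Take w = a^p b a^p, a palindrome of length 2p+1 ≥ p.
By the pumping lemma, w = xyz with |xy| ≤ p and y is nonempty.
Because |xy| ≤ p and w begins with p copies of a, we have y = a^k with 1 ≤ k ≤ p.
Pump with i = 2: xy^2z = a^{p+k} b a^p. Its reverse is a^p b a^{p+k}, which differs from xy^2z since k ≥ 1. So xy^2z is not a palindrome and xy^2z ∉ L.
This contradicts the pumping lemma, so L is not regular.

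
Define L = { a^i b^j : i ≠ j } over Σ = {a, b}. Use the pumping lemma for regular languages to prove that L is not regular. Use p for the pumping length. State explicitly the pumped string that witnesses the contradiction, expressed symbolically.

a^{p+p!} b^{p+p!}

Suppose for contradiction that L is regular, and let p be the pumping length.
Choose w = a^p b^{p+p!}. Since p ≠ p+p!, w ∈ L; and |w| ≥ p.
The pumping lemma gives a decomposition w = xyz where |xy| ≤ p and |y| > 0.
Because |xy| ≤ p and w begins with p copies of a, we have y = a^k with 1 ≤ k ≤ p.
Since 1 ≤ k ≤ p, k divides p!; set t = 1 + p!/k. Then xy^t z has p + (p!/k)·k = p + p! copies of a. Now the a-count equals the b-count, so i ≠ j fails. So xy^t z = a^{p+p!} b^{p+p!} ∉ L.
This contradicts the pumping lemma, so L is not regular.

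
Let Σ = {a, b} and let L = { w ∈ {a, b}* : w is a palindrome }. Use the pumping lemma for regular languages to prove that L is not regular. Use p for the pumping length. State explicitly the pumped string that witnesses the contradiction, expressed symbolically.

Toward a contradiction, assume L is regular with pumping length p.
Take w = a^p b a^p, a palindrome of length 2p+1 ≥ p.
By the pumping lemma, w = xyz with |xy| ≤ p and |y| ≥ 1.
The first p characters of w are a's, so xy (and hence y) consists only of a's. Write y = a^k, 1 ≤ k ≤ p.
Pump with i = 2: xy^2z = a^{p+k} b a^p. Its reverse is a^p b a^{p+k}, which differs from xy^2z since k ≥ 1. So xy^2z is not a palindrome and xy^2z ∉ L.
This is a contradiction; hence L is not regular.

a^{p+k} b a^p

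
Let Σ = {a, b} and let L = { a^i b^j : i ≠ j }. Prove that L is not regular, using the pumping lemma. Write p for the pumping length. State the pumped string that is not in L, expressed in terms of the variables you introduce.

Assume L is regular. Let p be the pumping length given by the pumping lemma.
Choose w = a^p b^{p+p!}. Since p ≠ p+p!, w ∈ L; and |w| ≥ p.
The pumping lemma gives a decomposition w = xyz where |xy| ≤ p and |y| > 0.
Since the first p symbols of w are all a's and |xy| ≤ p, y lies entirely in the leading a-block: y = a^k for some k with 1 ≤ k ≤ p.
Since 1 ≤ k ≤ p, k divides p!; set t = 1 + p!/k. Then xy^t z has p + (p!/k)·k = p + p! copies of a. Now the a-count equals the b-count, so i ≠ j fails. So xy^t z = a^{p+p!} b^{p+p!} ∉ L.
This is a contradiction; hence L is not regular.

a^{p+p!} b^{p+p!}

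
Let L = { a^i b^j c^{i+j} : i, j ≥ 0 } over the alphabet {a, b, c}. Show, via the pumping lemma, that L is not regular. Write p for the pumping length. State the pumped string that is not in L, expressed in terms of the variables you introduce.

Assume L is regular; let p be its pumping constant.
Take w = a^p b^p c^{2p} ∈ L (with i=j=p, i+j=2p), |w| = 4p ≥ p.
Write w = xyz as guaranteed by the lemma, with |xy| ≤ p and |y| > 0.
Because |xy| ≤ p and w begins with p copies of a, we have y = a^k with 1 ≤ k ≤ p.
Consider xy^2z = a^{p+k} b^p c^{2p}. Now the a- and b-counts sum to 2p+k, but the c-count is 2p ≠ 2p+k. So xy^2z ∉ L.
Contradiction. Therefore L is not regular.

a^{p+k} b^p c^{2p}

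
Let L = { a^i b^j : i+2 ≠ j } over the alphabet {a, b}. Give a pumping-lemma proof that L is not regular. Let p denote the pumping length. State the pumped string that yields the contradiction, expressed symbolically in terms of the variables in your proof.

Assume L is regular. Let p be the pumping length given by the pumping lemma.
Choose w = a^p b^{p+p!+2}. Since p ≠ (p+p!+2)-2 = p+p!, w ∈ L; and |w| ≥ p.
By the pumping lemma, w = xyz with |xy| ≤ p and |y| > 0.
Because |xy| ≤ p and w begins with p copies of a, we have y = a^k with 1 ≤ k ≤ p.
Since 1 ≤ k ≤ p, k divides p!; set t = 1 + p!/k. Then xy^t z has p + (p!/k)·k = p + p! copies of a. Now the a-count is p+p! and (b-count)-2 = (p+p!+2)-2 = p+p!, so i+2 ≠ j fails. So xy^t z = a^{p+p!} b^{p+p!+2} ∉ L.
This is a contradiction; hence L is not regular.

a^{p+p!} b^{p+p!+2}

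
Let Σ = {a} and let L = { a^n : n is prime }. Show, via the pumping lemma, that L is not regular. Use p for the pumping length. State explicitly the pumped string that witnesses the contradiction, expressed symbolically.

Toward a contradiction, assume L is regular with pumping length p.
Let q be a prime with q ≥ p+2 (infinitely many primes exist), and take w = a^q ∈ L with |w| = q ≥ p.
By the pumping lemma, w = xyz with |xy| ≤ p and |y| > 0.
Then y = a^k for some k with 1 ≤ k ≤ p.
Since 1 ≤ k ≤ p, |xz| = q-k. Pump with i = q+1: |xy^{q+1}z| = (q-k)+(q+1)k = q+qk = q(1+k), which is composite (both factors ≥ 2). So xy^{q+1}z = a^{q(1+k)} ∉ L.
This is a contradiction; hence L is not regular.

a^{q(1+k)}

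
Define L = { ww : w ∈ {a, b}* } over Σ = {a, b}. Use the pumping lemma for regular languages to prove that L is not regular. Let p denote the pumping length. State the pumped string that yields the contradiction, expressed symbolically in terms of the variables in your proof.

Assume L is regular. Let p be the pumping length given by the pumping lemma.
Take w = a^p b^p a^p b^p = uu where u = a^pb^p; then w ∈ L and |w| = 4p ≥ p.
Write w = xyz as guaranteed by the lemma, with |xy| ≤ p and y is nonempty.
Because |xy| ≤ p and w begins with p copies of a, we have y = a^k with 1 ≤ k ≤ p.
Pump with i = 2: xy^2z = a^{p+k} b^p a^p b^p, of length 4p+k. Suppose this equals vv. The string starts with a and ends with b, so v does too; thus the boundary between the two copies of v is a b→a transition. There is exactly one such transition, at position 2p+k, so |v| = 2p+k and |vv| = 4p+2k ≠ 4p+k since k ≥ 1. So xy^2z ∉ L.
Contradiction. Therefore L is not regular.

a^{p+k} b^p a^p b^p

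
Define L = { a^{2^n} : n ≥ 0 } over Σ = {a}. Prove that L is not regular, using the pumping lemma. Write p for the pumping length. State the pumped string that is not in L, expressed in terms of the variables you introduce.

Suppose for contradiction that L is regular, and let p be the pumping length.
Take w = a^{2^p} ∈ L with |w| = 2^p ≥ p.
By the pumping lemma, w = xyz with |xy| ≤ p and |y| ≥ 1.
Then y = a^k for some k with 1 ≤ k ≤ p.
Pump with i = 2: xy^2z = a^{2^p+k}. Since 1 ≤ k ≤ p < 2^p, we have 2^p < 2^p+k < 2^{p+1}, so 2^p+k is not a power of 2. So xy^2z ∉ L.
Contradiction. Therefore L is not regular.

a^{2^p+k}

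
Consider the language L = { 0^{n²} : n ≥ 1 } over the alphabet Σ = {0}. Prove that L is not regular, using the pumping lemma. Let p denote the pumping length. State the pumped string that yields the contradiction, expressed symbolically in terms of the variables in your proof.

Suppose for contradiction that L is regular, and let p be the pumping length.
Take w = 0^{p²} ∈ L with |w| = p² ≥ p.
By the pumping lemma, w = xyz with |xy| ≤ p and |y| > 0.
Then y = 0^k for some k with 1 ≤ k ≤ p.
Pump with i = 2: xy^2z = 0^{p²+k}. Since 1 ≤ k ≤ p, p² < p²+k ≤ p²+p < (p+1)², so p²+k lies strictly between consecutive squares and is not a perfect square. So xy^2z ∉ L.
This contradicts the pumping lemma, so L is not regular.

0^{p²+k}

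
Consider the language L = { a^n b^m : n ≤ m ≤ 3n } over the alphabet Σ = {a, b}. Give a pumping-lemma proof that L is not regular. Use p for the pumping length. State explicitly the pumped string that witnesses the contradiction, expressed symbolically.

a^{p+k} b^p

Assume L is regular. Let p be the pumping length given by the pumping lemma.
Take w = a^p b^p ∈ L (since p ≤ p ≤ 3p), with |w| = 2p ≥ p.
The pumping lemma gives a decomposition w = xyz where |xy| ≤ p and |y| ≥ 1.
Since the first p symbols of w are all a's and |xy| ≤ p, y lies entirely in the leading a-block: y = a^k for some k with 1 ≤ k ≤ p.
Pump with i = 2: xy^2z = a^{p+k} b^p. Now n = p+k > p = m, so the condition n ≤ m fails. Thus xy^2z ∉ L.
This contradicts the pumping lemma, so L is not regular.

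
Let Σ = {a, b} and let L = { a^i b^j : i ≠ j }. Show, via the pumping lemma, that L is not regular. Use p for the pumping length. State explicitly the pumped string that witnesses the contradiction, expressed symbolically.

Toward a contradiction, assume L is regular with pumping length p.
Choose w = a^p b^{p+p!}. Since p ≠ p+p!, w ∈ L; and |w| ≥ p.
The pumping lemma gives a decomposition w = xyz where |xy| ≤ p and |y| ≥ 1.
Since the first p symbols of w are all a's and |xy| ≤ p, y lies entirely in the leading a-block: y = a^k for some k with 1 ≤ k ≤ p.
Since 1 ≤ k ≤ p, k divides p!; set t = 1 + p!/k. Then xy^t z has p + (p!/k)·k = p + p! copies of a. Now the a-count equals the b-count, so i ≠ j fails. So xy^t z = a^{p+p!} b^{p+p!} ∉ L.
This is a contradiction; hence L is not regular.

a^{p+p!} b^{p+p!}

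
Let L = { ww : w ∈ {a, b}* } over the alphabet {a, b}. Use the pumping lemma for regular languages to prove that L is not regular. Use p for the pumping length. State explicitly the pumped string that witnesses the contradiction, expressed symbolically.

Assume L is regular. Let p be the pumping length given by the pumping lemma.
Take w = a^p b^p a^p b^p = uu where u = a^pb^p; then w ∈ L and |w| = 4p ≥ p.
By the pumping lemma, w = xyz with |xy| ≤ p and y is nonempty.
Because |xy| ≤ p and w begins with p copies of a, we have y = a^k with 1 ≤ k ≤ p.
Pump with i = 2: xy^2z = a^{p+k} b^p a^p b^p, of length 4p+k. Suppose this equals vv. The string starts with a and ends with b, so v does too; thus the boundary between the two copies of v is a b→a transition. There is exactly one such transition, at position 2p+k, so |v| = 2p+k and |vv| = 4p+2k ≠ 4p+k since k ≥ 1. So xy^2z ∉ L.
This contradicts the pumping lemma, so L is not regular.

a^{p+k} b^p a^p b^p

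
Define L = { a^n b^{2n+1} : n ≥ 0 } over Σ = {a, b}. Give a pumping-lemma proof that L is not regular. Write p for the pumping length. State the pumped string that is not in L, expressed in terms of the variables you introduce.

Toward a contradiction, assume L is regular with pumping length p.
Take w = a^p b^{2p+1}. Then w ∈ L and |w| = 3p+1 ≥ p.
Write w = xyz as guaranteed by the lemma, with |xy| ≤ p and |y| > 0.
Because |xy| ≤ p and w begins with p copies of a, we have y = a^k with 1 ≤ k ≤ p.
Pump with i = 2: xy^2z = a^{p+k} b^{2p+1}. For this to lie in L we would need 2p+1 = 2(p+k)+1, which forces k = 0. But k ≥ 1, so xy^2z ∉ L.
Contradiction. Therefore L is not regular.

a^{p+k} b^{2p+1}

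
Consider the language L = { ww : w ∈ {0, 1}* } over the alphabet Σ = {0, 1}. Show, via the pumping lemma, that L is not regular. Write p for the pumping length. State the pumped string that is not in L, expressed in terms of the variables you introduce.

0^{p+k} 1^p 0^p 1^p

Suppose for contradiction that L is regular, and let p be the pumping length.
Take w = 0^p 1^p 0^p 1^p = uu where u = 0^p1^p; then w ∈ L and |w| = 4p ≥ p.
The pumping lemma gives a decomposition w = xyz where |xy| ≤ p and |y| > 0.
Because |xy| ≤ p and w begins with p copies of 0, we have y = 0^k with 1 ≤ k ≤ p.
Pump with i = 2: xy^2z = 0^{p+k} 1^p 0^p 1^p, of length 4p+k. Suppose this equals vv. The string starts with 0 and ends with 1, so v does too; thus the boundary between the two copies of v is a 1→0 transition. There is exactly one such transition, at position 2p+k, so |v| = 2p+k and |vv| = 4p+2k ≠ 4p+k since k ≥ 1. So xy^2z ∉ L.
Contradiction. Therefore L is not regular.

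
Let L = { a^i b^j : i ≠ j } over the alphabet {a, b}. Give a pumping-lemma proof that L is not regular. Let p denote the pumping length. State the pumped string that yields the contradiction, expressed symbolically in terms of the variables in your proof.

a^{p+p!} b^{p+p!}

Toward a contradiction, assume L is regular with pumping length p.
Choose w = a^p b^{p+p!}. Since p ≠ p+p!, w ∈ L; and |w| ≥ p.
The pumping lemma gives a decomposition w = xyz where |xy| ≤ p and y is nonempty.
Because |xy| ≤ p and w begins with p copies of a, we have y = a^k with 1 ≤ k ≤ p.
Since 1 ≤ k ≤ p, k divides p!; set t = 1 + p!/k. Then xy^t z has p + (p!/k)·k = p + p! copies of a. Now the a-count equals the b-count, so i ≠ j fails. So xy^t z = a^{p+p!} b^{p+p!} ∉ L.
Contradiction. Therefore L is not regular.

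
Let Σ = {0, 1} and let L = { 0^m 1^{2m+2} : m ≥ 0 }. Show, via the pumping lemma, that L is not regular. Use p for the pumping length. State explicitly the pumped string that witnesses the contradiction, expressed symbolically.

Assume L is regular; let p be its pumping constant.
Choose w = 0^p 1^{2p+2}, which is in L with |w| = 3p+2 ≥ p.
By the pumping lemma, w = xyz with |xy| ≤ p and y is nonempty.
The first p characters of w are 0's, so xy (and hence y) consists only of 0's. Write y = 0^k, 1 ≤ k ≤ p.
Pump with i = 2: xy^2z = 0^{p+k} 1^{2p+2}. For this to lie in L we would need 2p+2 = 2(p+k)+2, which forces k = 0. But k ≥ 1, so xy^2z ∉ L.
Contradiction. Therefore L is not regular.

0^{p+k} 1^{2p+2}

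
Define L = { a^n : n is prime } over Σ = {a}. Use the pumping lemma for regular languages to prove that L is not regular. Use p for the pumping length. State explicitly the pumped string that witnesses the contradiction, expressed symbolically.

a^{q(1+k)}

Toward a contradiction, assume L is regular with pumping length p.
Let q be a prime with q ≥ p+2 (infinitely many primes exist), and take w = a^q ∈ L with |w| = q ≥ p.
The pumping lemma gives a decomposition w = xyz where |xy| ≤ p and |y| ≥ 1.
Then y = a^k for some k with 1 ≤ k ≤ p.
Since 1 ≤ k ≤ p, |xz| = q-k. Pump with i = q+1: |xy^{q+1}z| = (q-k)+(q+1)k = q+qk = q(1+k), which is composite (both factors ≥ 2). So xy^{q+1}z = a^{q(1+k)} ∉ L.
This contradicts the pumping lemma, so L is not regular.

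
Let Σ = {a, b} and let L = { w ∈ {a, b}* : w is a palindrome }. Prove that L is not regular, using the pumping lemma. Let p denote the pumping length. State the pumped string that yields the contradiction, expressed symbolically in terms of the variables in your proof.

a^{p+k} b a^p

Suppose for contradiction that L is regular, and let p be the pumping length.
Take w = a^p b a^p, a palindrome of length 2p+1 ≥ p.
By the pumping lemma, w = xyz with |xy| ≤ p and y is nonempty.
Since the first p symbols of w are all a's and |xy| ≤ p, y lies entirely in the leading a-block: y = a^k for some k with 1 ≤ k ≤ p.
Pump with i = 2: xy^2z = a^{p+k} b a^p. Its reverse is a^p b a^{p+k}, which differs from xy^2z since k ≥ 1. So xy^2z is not a palindrome and xy^2z ∉ L.
This is a contradiction; hence L is not regular.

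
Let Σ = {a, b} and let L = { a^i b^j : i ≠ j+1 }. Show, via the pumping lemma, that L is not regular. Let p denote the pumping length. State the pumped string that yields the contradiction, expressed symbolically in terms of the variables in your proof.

a^{p+p!} b^{p+p!-1}

Assume L is regular. Let p be the pumping length given by the pumping lemma.
Choose w = a^p b^{p+p!-1}. Since p ≠ (p+p!-1)+1 = p+p!, w ∈ L; and |w| ≥ p.
The pumping lemma gives a decomposition w = xyz where |xy| ≤ p and y is nonempty.
Since the first p symbols of w are all a's and |xy| ≤ p, y lies entirely in the leading a-block: y = a^k for some k with 1 ≤ k ≤ p.
Since 1 ≤ k ≤ p, k divides p!; set t = 1 + p!/k. Then xy^t z has p + (p!/k)·k = p + p! copies of a. Now the a-count is p+p! and (b-count)+1 = (p+p!-1)+1 = p+p!, so i ≠ j+1 fails. So xy^t z = a^{p+p!} b^{p+p!-1} ∉ L.
Contradiction. Therefore L is not regular.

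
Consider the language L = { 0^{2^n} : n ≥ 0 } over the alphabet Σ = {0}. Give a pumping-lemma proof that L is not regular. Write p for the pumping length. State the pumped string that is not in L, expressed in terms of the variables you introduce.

Suppose for contradiction that L is regular, and let p be the pumping length.
Take w = 0^{2^p} ∈ L with |w| = 2^p ≥ p.
By the pumping lemma, w = xyz with |xy| ≤ p and y is nonempty.
Then y = 0^k for some k with 1 ≤ k ≤ p.
Pump with i = 2: xy^2z = 0^{2^p+k}. Since 1 ≤ k ≤ p < 2^p, we have 2^p < 2^p+k < 2^{p+1}, so 2^p+k is not a power of 2. So xy^2z ∉ L.
Contradiction. Therefore L is not regular.

0^{2^p+k}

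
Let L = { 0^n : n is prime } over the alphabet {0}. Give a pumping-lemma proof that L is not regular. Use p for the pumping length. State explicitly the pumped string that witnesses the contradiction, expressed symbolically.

Suppose for contradiction that L is regular, and let p be the pumping length.
Let q be a prime with q ≥ p+2 (infinitely many primes exist), and take w = 0^q ∈ L with |w| = q ≥ p.
Write w = xyz as guaranteed by the lemma, with |xy| ≤ p and y is nonempty.
Then y = 0^k for some k with 1 ≤ k ≤ p.
Since 1 ≤ k ≤ p, |xz| = q-k. Pump with i = q+1: |xy^{q+1}z| = (q-k)+(q+1)k = q+qk = q(1+k), which is composite (both factors ≥ 2). So xy^{q+1}z = 0^{q(1+k)} ∉ L.
This contradicts the pumping lemma, so L is not regular.

0^{q(1+k)}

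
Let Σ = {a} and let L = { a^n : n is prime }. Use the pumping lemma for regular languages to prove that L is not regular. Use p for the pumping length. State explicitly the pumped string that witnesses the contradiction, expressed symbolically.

Assume L is regular; let p be its pumping constant.
Let q be a prime with q ≥ p+2 (infinitely many primes exist), and take w = a^q ∈ L with |w| = q ≥ p.
Write w = xyz as guaranteed by the lemma, with |xy| ≤ p and |y| ≥ 1.
Then y = a^k for some k with 1 ≤ k ≤ p.
Since 1 ≤ k ≤ p, |xz| = q-k. Pump with i = q+1: |xy^{q+1}z| = (q-k)+(q+1)k = q+qk = q(1+k), which is composite (both factors ≥ 2). So xy^{q+1}z = a^{q(1+k)} ∉ L.
This contradicts the pumping lemma, so L is not regular.

a^{q(1+k)}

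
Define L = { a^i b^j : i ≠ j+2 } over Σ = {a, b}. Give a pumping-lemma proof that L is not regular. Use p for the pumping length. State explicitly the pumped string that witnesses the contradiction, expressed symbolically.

a^{p+p!} b^{p+p!-2}

Assume L is regular; let p be its pumping constant.
Choose w = a^p b^{p+p!-2}. Since p ≠ (p+p!-2)+2 = p+p!, w ∈ L; and |w| ≥ p.
By the pumping lemma, w = xyz with |xy| ≤ p and |y| ≥ 1.
The first p characters of w are a's, so xy (and hence y) consists only of a's. Write y = a^k, 1 ≤ k ≤ p.
Since 1 ≤ k ≤ p, k divides p!; set t = 1 + p!/k. Then xy^t z has p + (p!/k)·k = p + p! copies of a. Now the a-count is p+p! and (b-count)+2 = (p+p!-2)+2 = p+p!, so i ≠ j+2 fails. So xy^t z = a^{p+p!} b^{p+p!-2} ∉ L.
This is a contradiction; hence L is not regular.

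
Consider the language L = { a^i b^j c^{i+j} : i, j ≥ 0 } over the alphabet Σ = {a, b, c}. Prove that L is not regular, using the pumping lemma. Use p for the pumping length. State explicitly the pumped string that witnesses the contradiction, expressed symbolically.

Assume L is regular; let p be its pumping constant.
Take w = a^p b^p c^{2p} ∈ L (with i=j=p, i+j=2p), |w| = 4p ≥ p.
The pumping lemma gives a decomposition w = xyz where |xy| ≤ p and y is nonempty.
Because |xy| ≤ p and w begins with p copies of a, we have y = a^k with 1 ≤ k ≤ p.
Consider xy^2z = a^{p+k} b^p c^{2p}. Now the a- and b-counts sum to 2p+k, but the c-count is 2p ≠ 2p+k. So xy^2z ∉ L.
Contradiction. Therefore L is not regular.

a^{p+k} b^p c^{2p}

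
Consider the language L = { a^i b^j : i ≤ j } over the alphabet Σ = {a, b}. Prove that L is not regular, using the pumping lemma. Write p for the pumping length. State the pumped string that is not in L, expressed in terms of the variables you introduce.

Suppose for contradiction that L is regular, and let p be the pumping length.
Choose w = a^p b^p ∈ L, with |w| = 2p ≥ p.
By the pumping lemma, w = xyz with |xy| ≤ p and y is nonempty.
Since the first p symbols of w are all a's and |xy| ≤ p, y lies entirely in the leading a-block: y = a^k for some k with 1 ≤ k ≤ p.
Consider xy^2z = a^{p+k} b^p. Since k ≥ 1, the a-count p+k exceeds the b-count p, so i ≤ j fails; thus xy^2z ∉ L.
This contradicts the pumping lemma, so L is not regular.

a^{p+k} b^p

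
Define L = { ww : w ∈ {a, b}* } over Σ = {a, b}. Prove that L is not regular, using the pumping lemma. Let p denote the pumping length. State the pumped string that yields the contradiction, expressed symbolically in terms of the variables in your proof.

Toward a contradiction, assume L is regular with pumping length p.
Take w = a^p b^p a^p b^p = uu where u = a^pb^p; then w ∈ L and |w| = 4p ≥ p.
The pumping lemma gives a decomposition w = xyz where |xy| ≤ p and y is nonempty.
Since the first p symbols of w are all a's and |xy| ≤ p, y lies entirely in the leading a-block: y = a^k for some k with 1 ≤ k ≤ p.
Pump with i = 2: xy^2z = a^{p+k} b^p a^p b^p, of length 4p+k. Suppose this equals vv. The string starts with a and ends with b, so v does too; thus the boundary between the two copies of v is a b→a transition. There is exactly one such transition, at position 2p+k, so |v| = 2p+k and |vv| = 4p+2k ≠ 4p+k since k ≥ 1. So xy^2z ∉ L.
This is a contradiction; hence L is not regular.

a^{p+k} b^p a^p b^p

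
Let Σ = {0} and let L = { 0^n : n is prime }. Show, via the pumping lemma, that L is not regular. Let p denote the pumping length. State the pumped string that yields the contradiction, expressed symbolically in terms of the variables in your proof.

0^{q(1+k)}

Toward a contradiction, assume L is regular with pumping length p.
Let q be a prime with q ≥ p+2 (infinitely many primes exist), and take w = 0^q ∈ L with |w| = q ≥ p.
Write w = xyz as guaranteed by the lemma, with |xy| ≤ p and |y| ≥ 1.
Then y = 0^k for some k with 1 ≤ k ≤ p.
Since 1 ≤ k ≤ p, |xz| = q-k. Pump with i = q+1: |xy^{q+1}z| = (q-k)+(q+1)k = q+qk = q(1+k), which is composite (both factors ≥ 2). So xy^{q+1}z = 0^{q(1+k)} ∉ L.
Contradiction. Therefore L is not regular.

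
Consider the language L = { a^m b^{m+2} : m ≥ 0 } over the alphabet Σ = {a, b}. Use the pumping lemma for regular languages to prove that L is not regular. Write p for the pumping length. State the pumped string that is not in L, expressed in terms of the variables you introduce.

a^{p+k} b^{p+2}

Assume L is regular. Let p be the pumping length given by the pumping lemma.
Let w = a^p b^{p+2} ∈ L; note |w| = 2p+2 ≥ p.
By the pumping lemma, w = xyz with |xy| ≤ p and |y| > 0.
Because |xy| ≤ p and w begins with p copies of a, we have y = a^k with 1 ≤ k ≤ p.
Pump with i = 2: xy^2z = a^{p+k} b^{p+2}. For this to lie in L we would need p+2 = (p+k)+2, which forces k = 0. But k ≥ 1, so xy^2z ∉ L.
Contradiction. Therefore L is not regular.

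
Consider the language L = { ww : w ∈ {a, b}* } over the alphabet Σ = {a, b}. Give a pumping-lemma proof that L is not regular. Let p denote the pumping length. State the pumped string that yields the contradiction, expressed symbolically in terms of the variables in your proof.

Assume L is regular. Let p be the pumping length given by the pumping lemma.
Take w = a^p b^p a^p b^p = uu where u = a^pb^p; then w ∈ L and |w| = 4p ≥ p.
Write w = xyz as guaranteed by the lemma, with |xy| ≤ p and y is nonempty.
Because |xy| ≤ p and w begins with p copies of a, we have y = a^k with 1 ≤ k ≤ p.
Pump with i = 2: xy^2z = a^{p+k} b^p a^p b^p, of length 4p+k. Suppose this equals vv. The string starts with a and ends with b, so v does too; thus the boundary between the two copies of v is a b→a transition. There is exactly one such transition, at position 2p+k, so |v| = 2p+k and |vv| = 4p+2k ≠ 4p+k since k ≥ 1. So xy^2z ∉ L.
This contradicts the pumping lemma, so L is not regular.

a^{p+k} b^p a^p b^p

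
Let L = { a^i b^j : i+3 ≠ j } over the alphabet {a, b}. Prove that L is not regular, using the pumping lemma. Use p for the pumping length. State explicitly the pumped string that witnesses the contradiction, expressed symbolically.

a^{p+p!} b^{p+p!+3}

Assume L is regular. Let p be the pumping length given by the pumping lemma.
Choose w = a^p b^{p+p!+3}. Since p ≠ (p+p!+3)-3 = p+p!, w ∈ L; and |w| ≥ p.
The pumping lemma gives a decomposition w = xyz where |xy| ≤ p and |y| > 0.
The first p characters of w are a's, so xy (and hence y) consists only of a's. Write y = a^k, 1 ≤ k ≤ p.
Since 1 ≤ k ≤ p, k divides p!; set t = 1 + p!/k. Then xy^t z has p + (p!/k)·k = p + p! copies of a. Now the a-count is p+p! and (b-count)-3 = (p+p!+3)-3 = p+p!, so i+3 ≠ j fails. So xy^t z = a^{p+p!} b^{p+p!+3} ∉ L.
This is a contradiction; hence L is not regular.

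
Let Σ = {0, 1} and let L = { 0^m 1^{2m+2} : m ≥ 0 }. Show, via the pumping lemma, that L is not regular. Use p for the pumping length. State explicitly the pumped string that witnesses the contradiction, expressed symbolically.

0^{p+k} 1^{2p+2}

Assume L is regular; let p be its pumping constant.
Let w = 0^p 1^{2p+2} ∈ L; note |w| = 3p+2 ≥ p.
Write w = xyz as guaranteed by the lemma, with |xy| ≤ p and |y| ≥ 1.
Since the first p symbols of w are all 0's and |xy| ≤ p, y lies entirely in the leading 0-block: y = 0^k for some k with 1 ≤ k ≤ p.
Pump with i = 2: xy^2z = 0^{p+k} 1^{2p+2}. For this to lie in L we would need 2p+2 = 2(p+k)+2, which forces k = 0. But k ≥ 1, so xy^2z ∉ L.
This contradicts the pumping lemma, so L is not regular.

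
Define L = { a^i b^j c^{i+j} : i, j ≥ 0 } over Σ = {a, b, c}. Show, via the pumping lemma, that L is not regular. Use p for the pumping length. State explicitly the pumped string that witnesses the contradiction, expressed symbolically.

a^{p+k} b^p c^{2p}

Suppose for contradiction that L is regular, and let p be the pumping length.
Take w = a^p b^p c^{2p} ∈ L (with i=j=p, i+j=2p), |w| = 4p ≥ p.
The pumping lemma gives a decomposition w = xyz where |xy| ≤ p and |y| ≥ 1.
Because |xy| ≤ p and w begins with p copies of a, we have y = a^k with 1 ≤ k ≤ p.
Consider xy^2z = a^{p+k} b^p c^{2p}. Now the a- and b-counts sum to 2p+k, but the c-count is 2p ≠ 2p+k. So xy^2z ∉ L.
Contradiction. Therefore L is not regular.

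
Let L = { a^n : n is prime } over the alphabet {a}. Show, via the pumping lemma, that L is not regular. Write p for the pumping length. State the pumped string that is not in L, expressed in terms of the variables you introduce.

a^{q(1+k)}

Toward a contradiction, assume L is regular with pumping length p.
Let q be a prime with q ≥ p+2 (infinitely many primes exist), and take w = a^q ∈ L with |w| = q ≥ p.
Write w = xyz as guaranteed by the lemma, with |xy| ≤ p and |y| > 0.
Then y = a^k for some k with 1 ≤ k ≤ p.
Since 1 ≤ k ≤ p, |xz| = q-k. Pump with i = q+1: |xy^{q+1}z| = (q-k)+(q+1)k = q+qk = q(1+k), which is composite (both factors ≥ 2). So xy^{q+1}z = a^{q(1+k)} ∉ L.
This is a contradiction; hence L is not regular.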